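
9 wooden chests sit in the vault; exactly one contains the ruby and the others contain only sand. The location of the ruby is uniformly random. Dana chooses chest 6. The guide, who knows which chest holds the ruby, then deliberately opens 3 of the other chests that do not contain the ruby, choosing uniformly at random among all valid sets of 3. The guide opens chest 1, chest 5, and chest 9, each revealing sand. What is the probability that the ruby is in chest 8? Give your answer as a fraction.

8/45

Apply Bayes' rule, conditioning on where the ruby actually is.
If it is in any of chests 1, 5, and 9 (prior 1/9 each): that chest was opened and seen not to hold the prize — ruled out; weight (1/9)·0 = 0 each.
If it is in any of chests 2, 3, 4, 7, and 8 (prior 1/9 each): the guide has 35 equally likely choices, so probability 1/35; weight (1/9)·(1/35) = 1/315 each.
If it is in chest 6 (prior 1/9): the guide has 56 equally likely choices, so probability 1/56; weight (1/9)·(1/56) = 1/504.
The weights sum to 1/56.
So P(the ruby in chest 8 | the guide opened chest 1, chest 5, and chest 9) = (1/315) / (1/56) = 8/45.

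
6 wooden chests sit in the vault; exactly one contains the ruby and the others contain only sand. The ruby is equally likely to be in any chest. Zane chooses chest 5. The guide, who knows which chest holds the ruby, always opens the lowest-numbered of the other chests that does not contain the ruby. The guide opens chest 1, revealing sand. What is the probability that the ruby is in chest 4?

1/5

Consider each possible location of the ruby in turn.
If it is in chest 1 (prior 1/6): the guide opened chest 1, so this case is ruled out; weight (1/6)·0 = 0.
If it is in any of chests 2, 3, 4, 5, and 6 (prior 1/6 each): chest 1 is the lowest-numbered option available, probability 1; weight (1/6)·1 = 1/6 each.
The weights sum to 5/6.
So P(the ruby in chest 4 | the guide opened chest 1) = (1/6) / (5/6) = 1/5.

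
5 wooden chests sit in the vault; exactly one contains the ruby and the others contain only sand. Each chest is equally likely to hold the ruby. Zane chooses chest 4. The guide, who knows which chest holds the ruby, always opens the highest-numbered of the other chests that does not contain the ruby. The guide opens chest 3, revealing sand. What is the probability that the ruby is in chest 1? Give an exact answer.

0

Condition on the true location of the ruby.
If it is in any of chests 1, 2, and 4 (prior 1/5 each): the guide would have opened chest 5 instead, probability 0; weight (1/5)·0 = 0 each.
If it is in chest 3 (prior 1/5): the guide opened chest 3, so this case is ruled out; weight (1/5)·0 = 0.
If it is in chest 5 (prior 1/5): chest 3 is the highest-numbered option available, probability 1; weight (1/5)·1 = 1/5.
The weights sum to 1/5.
So P(the ruby in chest 1 | the guide opened chest 3) = 0 / (1/5) = 0.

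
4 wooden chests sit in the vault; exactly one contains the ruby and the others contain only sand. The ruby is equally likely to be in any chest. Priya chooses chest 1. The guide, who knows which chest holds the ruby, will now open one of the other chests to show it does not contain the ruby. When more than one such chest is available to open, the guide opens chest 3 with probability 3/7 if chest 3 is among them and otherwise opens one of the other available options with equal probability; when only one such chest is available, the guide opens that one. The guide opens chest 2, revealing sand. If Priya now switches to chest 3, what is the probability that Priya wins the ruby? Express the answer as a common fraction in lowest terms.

7/19

Consider each possible location of the ruby in turn.
If it is in chest 1 (prior 1/4): chest 3 is available but not opened; chest 2 gets probability (1 − 3/7)/2 = 2/7; weight (1/4)·(2/7) = 1/14.
If it is in chest 2 (prior 1/4): the guide opened chest 2, so this case is ruled out; weight (1/4)·0 = 0.
If it is in chest 3 (prior 1/4): chest 3 holds the prize so is unavailable; the guide chooses uniformly among the 2 others, probability 1/2; weight (1/4)·(1/2) = 1/8.
If it is in chest 4 (prior 1/4): chest 3 is available but not opened, probability 4/7; weight (1/4)·(4/7) = 1/7.
The weights sum to 19/56.
So P(the ruby in chest 3 | the guide opened chest 2) = (1/8) / (19/56) = 7/19.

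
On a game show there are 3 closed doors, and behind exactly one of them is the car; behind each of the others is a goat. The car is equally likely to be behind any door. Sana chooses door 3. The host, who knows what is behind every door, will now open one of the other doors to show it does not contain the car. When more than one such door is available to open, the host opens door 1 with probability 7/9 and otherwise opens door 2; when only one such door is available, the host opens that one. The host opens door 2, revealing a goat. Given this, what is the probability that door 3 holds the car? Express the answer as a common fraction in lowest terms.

2/11

Consider each possible location of the car in turn.
If it is behind door 1 (prior 1/3): only door 2 is available, probability 1; weight (1/3)·1 = 1/3.
If it is behind door 2 (prior 1/3): the host opened door 2, so this case is ruled out; weight (1/3)·0 = 0.
If it is behind door 3 (prior 1/3): door 1 is available but not opened, probability 2/9; weight (1/3)·(2/9) = 2/27.
The weights sum to 11/27.
So P(the car behind door 3 | the host opened door 2) = (2/27) / (11/27) = 2/11.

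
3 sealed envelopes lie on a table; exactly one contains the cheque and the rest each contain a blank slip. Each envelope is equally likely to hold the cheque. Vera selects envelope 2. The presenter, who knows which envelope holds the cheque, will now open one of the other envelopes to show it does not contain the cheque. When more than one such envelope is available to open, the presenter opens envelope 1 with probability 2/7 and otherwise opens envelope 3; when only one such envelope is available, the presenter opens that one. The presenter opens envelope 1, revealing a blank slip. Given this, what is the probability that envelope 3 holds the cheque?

7/9

Consider each possible location of the cheque in turn.
If it is in envelope 1 (prior 1/3): the presenter opened envelope 1, so this case is ruled out; weight (1/3)·0 = 0.
If it is in envelope 2 (prior 1/3): envelope 1 is available, opened with probability 2/7; weight (1/3)·(2/7) = 2/21.
If it is in envelope 3 (prior 1/3): only envelope 1 is available, probability 1; weight (1/3)·1 = 1/3.
The weights sum to 3/7.
So P(the cheque in envelope 3 | the presenter opened envelope 1) = (1/3) / (3/7) = 7/9.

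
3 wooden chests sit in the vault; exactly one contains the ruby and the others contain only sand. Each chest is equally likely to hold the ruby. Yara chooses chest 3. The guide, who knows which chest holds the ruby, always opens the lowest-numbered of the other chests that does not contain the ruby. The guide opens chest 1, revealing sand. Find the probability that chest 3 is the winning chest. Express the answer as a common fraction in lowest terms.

1/2

Consider each possible location of the ruby in turn.
If it is in chest 1 (prior 1/3): the guide opened chest 1, so this case is ruled out; weight (1/3)·0 = 0.
If it is in either of chests 2 and 3 (prior 1/3 each): chest 1 is the lowest-numbered option available, probability 1; weight (1/3)·1 = 1/3 each.
The weights sum to 2/3.
So P(the ruby in chest 3 | the guide opened chest 1) = (1/3) / (2/3) = 1/2.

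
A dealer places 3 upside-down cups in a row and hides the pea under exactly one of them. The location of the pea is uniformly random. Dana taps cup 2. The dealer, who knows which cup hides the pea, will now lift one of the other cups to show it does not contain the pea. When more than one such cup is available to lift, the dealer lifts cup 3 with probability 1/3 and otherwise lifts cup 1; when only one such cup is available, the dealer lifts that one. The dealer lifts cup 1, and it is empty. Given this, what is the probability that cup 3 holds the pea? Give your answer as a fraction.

3/5

Apply Bayes' rule, conditioning on where the pea actually is.
If it is under cup 1 (prior 1/3): the dealer opened cup 1, so this case is ruled out; weight (1/3)·0 = 0.
If it is under cup 2 (prior 1/3): cup 3 is available but not opened, probability 2/3; weight (1/3)·(2/3) = 2/9.
If it is under cup 3 (prior 1/3): only cup 1 is available, probability 1; weight (1/3)·1 = 1/3.
The weights sum to 5/9.
So P(the pea under cup 3 | the dealer opened cup 1) = (1/3) / (5/9) = 3/5.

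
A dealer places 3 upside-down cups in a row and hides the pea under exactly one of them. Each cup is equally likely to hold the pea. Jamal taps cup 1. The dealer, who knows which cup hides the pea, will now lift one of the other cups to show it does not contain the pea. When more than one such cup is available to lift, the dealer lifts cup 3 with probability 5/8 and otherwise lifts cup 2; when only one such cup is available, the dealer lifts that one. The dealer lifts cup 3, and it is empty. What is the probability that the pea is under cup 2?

8/13

Apply Bayes' rule, conditioning on where the pea actually is.
If it is under cup 1 (prior 1/3): cup 3 is available, opened with probability 5/8; weight (1/3)·(5/8) = 5/24.
If it is under cup 2 (prior 1/3): only cup 3 is available, probability 1; weight (1/3)·1 = 1/3.
If it is under cup 3 (prior 1/3): the dealer opened cup 3, so this case is ruled out; weight (1/3)·0 = 0.
The weights sum to 13/24.
So P(the pea under cup 2 | the dealer opened cup 3) = (1/3) / (13/24) = 8/13.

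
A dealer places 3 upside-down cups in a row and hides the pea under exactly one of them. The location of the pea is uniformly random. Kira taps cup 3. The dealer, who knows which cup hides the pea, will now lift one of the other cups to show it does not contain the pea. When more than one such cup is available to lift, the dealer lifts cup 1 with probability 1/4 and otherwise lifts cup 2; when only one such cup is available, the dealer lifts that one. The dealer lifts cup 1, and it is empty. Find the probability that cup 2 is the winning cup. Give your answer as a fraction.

4/5

Apply Bayes' rule, conditioning on where the pea actually is.
If it is under cup 1 (prior 1/3): the dealer opened cup 1, so this case is ruled out; weight (1/3)·0 = 0.
If it is under cup 2 (prior 1/3): only cup 1 is available, probability 1; weight (1/3)·1 = 1/3.
If it is under cup 3 (prior 1/3): cup 1 is available, opened with probability 1/4; weight (1/3)·(1/4) = 1/12.
The weights sum to 5/12.
So P(the pea under cup 2 | the dealer opened cup 1) = (1/3) / (5/12) = 4/5.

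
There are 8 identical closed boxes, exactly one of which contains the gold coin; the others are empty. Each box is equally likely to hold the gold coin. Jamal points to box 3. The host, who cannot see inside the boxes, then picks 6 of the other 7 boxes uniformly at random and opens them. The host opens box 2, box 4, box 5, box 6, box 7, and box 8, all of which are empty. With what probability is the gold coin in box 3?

1/2

Consider each possible location of the gold coin in turn.
If it is in either of boxes 1 and 3 (prior 1/8 each): the host picks exactly this set with probability 1/7 regardless, and none is the prize; weight (1/8)·(1/7) = 1/56 each.
If it is in any of boxes 2, 4, 5, 6, 7, and 8 (prior 1/8 each): that box was opened and seen not to hold the prize — ruled out; weight (1/8)·0 = 0 each.
The weights sum to 1/28.
So P(the gold coin in box 3 | the host opened box 2, box 4, box 5, box 6, box 7, and box 8) = (1/56) / (1/28) = 1/2.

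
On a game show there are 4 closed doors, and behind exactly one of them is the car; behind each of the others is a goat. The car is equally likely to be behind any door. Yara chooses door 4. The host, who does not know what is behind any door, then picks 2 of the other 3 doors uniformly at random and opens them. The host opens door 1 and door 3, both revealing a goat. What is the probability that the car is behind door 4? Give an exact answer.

1/2

Condition on the true location of the car.
If it is behind either of doors 1 and 3 (prior 1/4 each): that door was opened and seen not to hold the prize — ruled out; weight (1/4)·0 = 0 each.
If it is behind either of doors 2 and 4 (prior 1/4 each): the host picks exactly this set with probability 1/3 regardless, and none is the prize; weight (1/4)·(1/3) = 1/12 each.
The weights sum to 1/6.
So P(the car behind door 4 | the host opened door 1 and door 3) = (1/12) / (1/6) = 1/2.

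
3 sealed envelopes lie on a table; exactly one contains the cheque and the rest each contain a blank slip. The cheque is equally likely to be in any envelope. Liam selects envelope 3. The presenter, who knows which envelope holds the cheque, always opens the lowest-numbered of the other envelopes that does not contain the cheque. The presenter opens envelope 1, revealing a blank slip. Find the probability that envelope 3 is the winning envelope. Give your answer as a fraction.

Apply Bayes' rule, conditioning on where the cheque actually is.
If it is in envelope 1 (prior 1/3): the presenter opened envelope 1, so this case is ruled out; weight (1/3)·0 = 0.
If it is in either of envelopes 2 and 3 (prior 1/3 each): envelope 1 is the lowest-numbered option available, probability 1; weight (1/3)·1 = 1/3 each.
The weights sum to 2/3.
So P(the cheque in envelope 3 | the presenter opened envelope 1) = (1/3) / (2/3) = 1/2.

1/2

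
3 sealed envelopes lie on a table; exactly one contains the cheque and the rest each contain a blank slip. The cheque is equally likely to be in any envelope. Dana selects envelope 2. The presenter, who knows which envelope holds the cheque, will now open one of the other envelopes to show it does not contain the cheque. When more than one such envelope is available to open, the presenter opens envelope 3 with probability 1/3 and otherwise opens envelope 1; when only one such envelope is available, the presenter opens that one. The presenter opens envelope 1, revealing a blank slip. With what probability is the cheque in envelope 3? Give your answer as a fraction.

3/5

Apply Bayes' rule, conditioning on where the cheque actually is.
If it is in envelope 1 (prior 1/3): the presenter opened envelope 1, so this case is ruled out; weight (1/3)·0 = 0.
If it is in envelope 2 (prior 1/3): envelope 3 is available but not opened, probability 2/3; weight (1/3)·(2/3) = 2/9.
If it is in envelope 3 (prior 1/3): only envelope 1 is available, probability 1; weight (1/3)·1 = 1/3.
The weights sum to 5/9.
So P(the cheque in envelope 3 | the presenter opened envelope 1) = (1/3) / (5/9) = 3/5.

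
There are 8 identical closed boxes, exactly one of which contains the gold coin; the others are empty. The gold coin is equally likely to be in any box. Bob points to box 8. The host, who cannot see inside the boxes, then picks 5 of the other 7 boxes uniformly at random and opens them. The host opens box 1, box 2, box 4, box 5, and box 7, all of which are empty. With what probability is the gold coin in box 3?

Because the host chose which boxes to open without knowing where the gold coin is, the choice is independent of the prize location. Learning that none of the 5 opened boxes holds the gold coin simply rules out those 5 locations and leaves the remaining 3 boxes still equally likely by symmetry.
So P(the gold coin in box 3) = 1/3.

1/3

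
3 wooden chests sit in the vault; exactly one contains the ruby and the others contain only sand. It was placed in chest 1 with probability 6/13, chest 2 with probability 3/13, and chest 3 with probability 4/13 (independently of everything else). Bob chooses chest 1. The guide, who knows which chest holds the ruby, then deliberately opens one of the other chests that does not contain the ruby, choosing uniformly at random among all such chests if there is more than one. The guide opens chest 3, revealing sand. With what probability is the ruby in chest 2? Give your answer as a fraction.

1/2

Apply Bayes' rule, conditioning on where the ruby actually is.
If it is in chest 1 (prior 6/13): the guide has 2 equally likely choices, so probability 1/2; weight (6/13)·(1/2) = 3/13.
If it is in chest 2 (prior 3/13): the guide has no choice, probability 1; weight (3/13)·1 = 3/13.
If it is in chest 3 (prior 4/13): the guide opened chest 3, so this case is ruled out; weight (4/13)·0 = 0.
The weights sum to 6/13.
So P(the ruby in chest 2 | the guide opened chest 3) = (3/13) / (6/13) = 1/2.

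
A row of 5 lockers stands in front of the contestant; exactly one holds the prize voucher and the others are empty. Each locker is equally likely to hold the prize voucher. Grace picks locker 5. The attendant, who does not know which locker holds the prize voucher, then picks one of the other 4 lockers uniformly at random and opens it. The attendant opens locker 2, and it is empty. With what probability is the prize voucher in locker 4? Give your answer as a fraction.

1/4

Because the attendant chose which locker to open without knowing where the prize voucher is, the choice is independent of the prize location. Learning that locker 2 does not hold the prize voucher simply rules out that one location and leaves the remaining 4 lockers still equally likely by symmetry.
So P(the prize voucher in locker 4) = 1/4.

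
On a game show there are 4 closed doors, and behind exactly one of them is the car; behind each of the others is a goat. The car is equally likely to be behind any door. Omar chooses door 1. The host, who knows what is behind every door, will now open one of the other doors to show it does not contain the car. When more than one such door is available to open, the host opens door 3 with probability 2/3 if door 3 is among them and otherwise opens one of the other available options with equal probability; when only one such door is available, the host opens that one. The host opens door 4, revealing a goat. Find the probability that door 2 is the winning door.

1/3

Apply Bayes' rule, conditioning on where the car actually is.
If it is behind door 1 (prior 1/4): door 3 is available but not opened; door 4 gets probability (1 − 2/3)/2 = 1/6; weight (1/4)·(1/6) = 1/24.
If it is behind door 2 (prior 1/4): door 3 is available but not opened, probability 1/3; weight (1/4)·(1/3) = 1/12.
If it is behind door 3 (prior 1/4): door 3 holds the prize so is unavailable; the host chooses uniformly among the 2 others, probability 1/2; weight (1/4)·(1/2) = 1/8.
If it is behind door 4 (prior 1/4): the host opened door 4, so this case is ruled out; weight (1/4)·0 = 0.
The weights sum to 1/4.
So P(the car behind door 2 | the host opened door 4) = (1/12) / (1/4) = 1/3.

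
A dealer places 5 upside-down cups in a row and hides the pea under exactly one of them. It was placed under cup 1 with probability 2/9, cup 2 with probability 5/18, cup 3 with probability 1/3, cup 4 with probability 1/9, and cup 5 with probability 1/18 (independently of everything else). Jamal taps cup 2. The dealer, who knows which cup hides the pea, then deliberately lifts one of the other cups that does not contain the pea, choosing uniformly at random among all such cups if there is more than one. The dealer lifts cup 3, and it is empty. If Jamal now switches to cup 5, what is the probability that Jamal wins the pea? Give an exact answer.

4/43

Consider each possible location of the pea in turn.
If it is under cup 1 (prior 2/9): the dealer has 3 equally likely choices, so probability 1/3; weight (2/9)·(1/3) = 2/27.
If it is under cup 2 (prior 5/18): the dealer has 4 equally likely choices, so probability 1/4; weight (5/18)·(1/4) = 5/72.
If it is under cup 3 (prior 1/3): the dealer opened cup 3, so this case is ruled out; weight (1/3)·0 = 0.
If it is under cup 4 (prior 1/9): the dealer has 3 equally likely choices, so probability 1/3; weight (1/9)·(1/3) = 1/27.
If it is under cup 5 (prior 1/18): the dealer has 3 equally likely choices, so probability 1/3; weight (1/18)·(1/3) = 1/54.
The weights sum to 43/216.
So P(the pea under cup 5 | the dealer opened cup 3) = (1/54) / (43/216) = 4/43.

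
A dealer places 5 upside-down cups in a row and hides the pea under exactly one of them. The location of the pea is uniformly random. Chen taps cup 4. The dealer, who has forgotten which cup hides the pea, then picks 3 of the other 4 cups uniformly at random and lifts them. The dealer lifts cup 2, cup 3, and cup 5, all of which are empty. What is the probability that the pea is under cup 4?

1/2

Apply Bayes' rule, conditioning on where the pea actually is.
If it is under either of cups 1 and 4 (prior 1/5 each): the dealer picks exactly this set with probability 1/4 regardless, and none is the prize; weight (1/5)·(1/4) = 1/20 each.
If it is under any of cups 2, 3, and 5 (prior 1/5 each): that cup was opened and seen not to hold the prize — ruled out; weight (1/5)·0 = 0 each.
The weights sum to 1/10.
So P(the pea under cup 4 | the dealer opened cup 2, cup 3, and cup 5) = (1/20) / (1/10) = 1/2.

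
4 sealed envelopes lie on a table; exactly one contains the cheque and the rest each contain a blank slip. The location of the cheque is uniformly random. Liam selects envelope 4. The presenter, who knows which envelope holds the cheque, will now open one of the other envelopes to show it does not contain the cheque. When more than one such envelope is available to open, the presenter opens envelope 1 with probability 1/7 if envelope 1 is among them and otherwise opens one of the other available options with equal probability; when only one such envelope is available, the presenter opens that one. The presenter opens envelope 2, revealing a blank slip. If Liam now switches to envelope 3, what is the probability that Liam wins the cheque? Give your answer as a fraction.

12/25

Condition on the true location of the cheque.
If it is in envelope 1 (prior 1/4): envelope 1 holds the prize so is unavailable; the presenter chooses uniformly among the 2 others, probability 1/2; weight (1/4)·(1/2) = 1/8.
If it is in envelope 2 (prior 1/4): the presenter opened envelope 2, so this case is ruled out; weight (1/4)·0 = 0.
If it is in envelope 3 (prior 1/4): envelope 1 is available but not opened, probability 6/7; weight (1/4)·(6/7) = 3/14.
If it is in envelope 4 (prior 1/4): envelope 1 is available but not opened; envelope 2 gets probability (1 − 1/7)/2 = 3/7; weight (1/4)·(3/7) = 3/28.
The weights sum to 25/56.
So P(the cheque in envelope 3 | the presenter opened envelope 2) = (3/14) / (25/56) = 12/25.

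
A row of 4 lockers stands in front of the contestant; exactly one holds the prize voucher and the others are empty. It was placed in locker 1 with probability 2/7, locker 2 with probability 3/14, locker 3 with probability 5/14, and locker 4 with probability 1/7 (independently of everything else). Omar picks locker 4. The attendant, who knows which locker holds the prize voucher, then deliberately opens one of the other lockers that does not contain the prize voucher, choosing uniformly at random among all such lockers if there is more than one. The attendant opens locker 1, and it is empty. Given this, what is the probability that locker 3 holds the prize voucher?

15/28

Consider each possible location of the prize voucher in turn.
If it is in locker 1 (prior 2/7): the attendant opened locker 1, so this case is ruled out; weight (2/7)·0 = 0.
If it is in locker 2 (prior 3/14): the attendant has 2 equally likely choices, so probability 1/2; weight (3/14)·(1/2) = 3/28.
If it is in locker 3 (prior 5/14): the attendant has 2 equally likely choices, so probability 1/2; weight (5/14)·(1/2) = 5/28.
If it is in locker 4 (prior 1/7): the attendant has 3 equally likely choices, so probability 1/3; weight (1/7)·(1/3) = 1/21.
The weights sum to 1/3.
So P(the prize voucher in locker 3 | the attendant opened locker 1) = (5/28) / (1/3) = 15/28.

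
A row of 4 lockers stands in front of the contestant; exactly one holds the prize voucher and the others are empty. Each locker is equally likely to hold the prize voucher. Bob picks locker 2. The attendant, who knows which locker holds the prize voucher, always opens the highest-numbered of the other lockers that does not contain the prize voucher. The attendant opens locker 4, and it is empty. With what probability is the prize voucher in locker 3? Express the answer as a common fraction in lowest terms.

1/3

Consider each possible location of the prize voucher in turn.
If it is in any of lockers 1, 2, and 3 (prior 1/4 each): locker 4 is the highest-numbered option available, probability 1; weight (1/4)·1 = 1/4 each.
If it is in locker 4 (prior 1/4): the attendant opened locker 4, so this case is ruled out; weight (1/4)·0 = 0.
The weights sum to 3/4.
So P(the prize voucher in locker 3 | the attendant opened locker 4) = (1/4) / (3/4) = 1/3.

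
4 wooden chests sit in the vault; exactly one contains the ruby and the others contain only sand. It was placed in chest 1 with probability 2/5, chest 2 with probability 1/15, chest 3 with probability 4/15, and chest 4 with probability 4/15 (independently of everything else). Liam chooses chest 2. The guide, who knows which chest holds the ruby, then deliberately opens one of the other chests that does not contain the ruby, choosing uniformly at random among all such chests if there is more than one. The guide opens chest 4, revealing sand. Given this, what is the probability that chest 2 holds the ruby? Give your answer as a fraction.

1/16

Apply Bayes' rule, conditioning on where the ruby actually is.
If it is in chest 1 (prior 2/5): the guide has 2 equally likely choices, so probability 1/2; weight (2/5)·(1/2) = 1/5.
If it is in chest 2 (prior 1/15): the guide has 3 equally likely choices, so probability 1/3; weight (1/15)·(1/3) = 1/45.
If it is in chest 3 (prior 4/15): the guide has 2 equally likely choices, so probability 1/2; weight (4/15)·(1/2) = 2/15.
If it is in chest 4 (prior 4/15): the guide opened chest 4, so this case is ruled out; weight (4/15)·0 = 0.
The weights sum to 16/45.
So P(the ruby in chest 2 | the guide opened chest 4) = (1/45) / (16/45) = 1/16.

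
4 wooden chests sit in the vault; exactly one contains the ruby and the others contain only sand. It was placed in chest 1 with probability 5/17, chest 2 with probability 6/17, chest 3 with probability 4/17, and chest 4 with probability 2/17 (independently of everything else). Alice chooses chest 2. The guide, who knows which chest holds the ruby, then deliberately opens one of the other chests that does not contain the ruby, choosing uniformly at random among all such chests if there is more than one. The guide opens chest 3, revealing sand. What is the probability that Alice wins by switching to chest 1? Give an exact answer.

Condition on the true location of the ruby.
If it is in chest 1 (prior 5/17): the guide has 2 equally likely choices, so probability 1/2; weight (5/17)·(1/2) = 5/34.
If it is in chest 2 (prior 6/17): the guide has 3 equally likely choices, so probability 1/3; weight (6/17)·(1/3) = 2/17.
If it is in chest 3 (prior 4/17): the guide opened chest 3, so this case is ruled out; weight (4/17)·0 = 0.
If it is in chest 4 (prior 2/17): the guide has 2 equally likely choices, so probability 1/2; weight (2/17)·(1/2) = 1/17.
The weights sum to 11/34.
So P(the ruby in chest 1 | the guide opened chest 3) = (5/34) / (11/34) = 5/11.

5/11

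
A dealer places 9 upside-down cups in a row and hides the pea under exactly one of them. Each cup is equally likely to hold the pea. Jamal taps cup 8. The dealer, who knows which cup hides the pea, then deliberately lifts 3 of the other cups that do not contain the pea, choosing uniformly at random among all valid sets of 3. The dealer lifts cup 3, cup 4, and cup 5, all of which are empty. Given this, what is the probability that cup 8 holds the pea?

Apply Bayes' rule, conditioning on where the pea actually is.
If it is under any of cups 1, 2, 6, 7, and 9 (prior 1/9 each): the dealer has 35 equally likely choices, so probability 1/35; weight (1/9)·(1/35) = 1/315 each.
If it is under any of cups 3, 4, and 5 (prior 1/9 each): that cup was opened and seen not to hold the prize — ruled out; weight (1/9)·0 = 0 each.
If it is under cup 8 (prior 1/9): the dealer has 56 equally likely choices, so probability 1/56; weight (1/9)·(1/56) = 1/504.
The weights sum to 1/56.
So P(the pea under cup 8 | the dealer opened cup 3, cup 4, and cup 5) = (1/504) / (1/56) = 1/9.

1/9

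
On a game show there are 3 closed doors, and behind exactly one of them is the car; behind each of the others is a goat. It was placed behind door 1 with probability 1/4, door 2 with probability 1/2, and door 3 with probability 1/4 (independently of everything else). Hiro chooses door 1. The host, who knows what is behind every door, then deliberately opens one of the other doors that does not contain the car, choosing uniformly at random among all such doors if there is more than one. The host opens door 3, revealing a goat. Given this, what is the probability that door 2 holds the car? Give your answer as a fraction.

4/5

Consider each possible location of the car in turn.
If it is behind door 1 (prior 1/4): the host has 2 equally likely choices, so probability 1/2; weight (1/4)·(1/2) = 1/8.
If it is behind door 2 (prior 1/2): the host has no choice, probability 1; weight (1/2)·1 = 1/2.
If it is behind door 3 (prior 1/4): the host opened door 3, so this case is ruled out; weight (1/4)·0 = 0.
The weights sum to 5/8.
So P(the car behind door 2 | the host opened door 3) = (1/2) / (5/8) = 4/5.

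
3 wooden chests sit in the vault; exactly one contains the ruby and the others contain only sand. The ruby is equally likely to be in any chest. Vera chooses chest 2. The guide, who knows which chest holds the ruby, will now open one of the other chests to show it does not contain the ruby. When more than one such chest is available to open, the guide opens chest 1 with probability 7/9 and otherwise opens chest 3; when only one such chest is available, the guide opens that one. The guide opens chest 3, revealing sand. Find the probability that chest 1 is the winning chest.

9/11

Condition on the true location of the ruby.
If it is in chest 1 (prior 1/3): only chest 3 is available, probability 1; weight (1/3)·1 = 1/3.
If it is in chest 2 (prior 1/3): chest 1 is available but not opened, probability 2/9; weight (1/3)·(2/9) = 2/27.
If it is in chest 3 (prior 1/3): the guide opened chest 3, so this case is ruled out; weight (1/3)·0 = 0.
The weights sum to 11/27.
So P(the ruby in chest 1 | the guide opened chest 3) = (1/3) / (11/27) = 9/11.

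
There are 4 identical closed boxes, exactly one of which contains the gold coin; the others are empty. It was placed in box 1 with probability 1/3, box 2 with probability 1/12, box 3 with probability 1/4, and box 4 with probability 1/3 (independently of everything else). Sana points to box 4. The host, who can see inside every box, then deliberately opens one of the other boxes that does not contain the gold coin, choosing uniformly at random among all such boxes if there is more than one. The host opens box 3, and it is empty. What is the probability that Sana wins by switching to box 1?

12/23

Consider each possible location of the gold coin in turn.
If it is in box 1 (prior 1/3): the host has 2 equally likely choices, so probability 1/2; weight (1/3)·(1/2) = 1/6.
If it is in box 2 (prior 1/12): the host has 2 equally likely choices, so probability 1/2; weight (1/12)·(1/2) = 1/24.
If it is in box 3 (prior 1/4): the host opened box 3, so this case is ruled out; weight (1/4)·0 = 0.
If it is in box 4 (prior 1/3): the host has 3 equally likely choices, so probability 1/3; weight (1/3)·(1/3) = 1/9.
The weights sum to 23/72.
So P(the gold coin in box 1 | the host opened box 3) = (1/6) / (23/72) = 12/23.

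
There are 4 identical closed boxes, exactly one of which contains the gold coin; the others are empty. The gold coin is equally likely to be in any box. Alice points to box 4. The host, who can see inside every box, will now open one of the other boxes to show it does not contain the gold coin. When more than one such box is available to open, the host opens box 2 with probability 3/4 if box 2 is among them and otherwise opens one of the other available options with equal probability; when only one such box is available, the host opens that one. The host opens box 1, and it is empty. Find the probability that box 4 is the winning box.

Apply Bayes' rule, conditioning on where the gold coin actually is.
If it is in box 1 (prior 1/4): the host opened box 1, so this case is ruled out; weight (1/4)·0 = 0.
If it is in box 2 (prior 1/4): box 2 holds the prize so is unavailable; the host chooses uniformly among the 2 others, probability 1/2; weight (1/4)·(1/2) = 1/8.
If it is in box 3 (prior 1/4): box 2 is available but not opened, probability 1/4; weight (1/4)·(1/4) = 1/16.
If it is in box 4 (prior 1/4): box 2 is available but not opened; box 1 gets probability (1 − 3/4)/2 = 1/8; weight (1/4)·(1/8) = 1/32.
The weights sum to 7/32.
So P(the gold coin in box 4 | the host opened box 1) = (1/32) / (7/32) = 1/7.

1/7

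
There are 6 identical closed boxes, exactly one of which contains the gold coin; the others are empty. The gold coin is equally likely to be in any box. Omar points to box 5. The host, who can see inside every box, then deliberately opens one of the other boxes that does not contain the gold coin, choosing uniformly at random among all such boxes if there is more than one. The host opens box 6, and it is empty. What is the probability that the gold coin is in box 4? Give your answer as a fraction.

5/24

Consider each possible location of the gold coin in turn.
If it is in any of boxes 1, 2, 3, and 4 (prior 1/6 each): the host has 4 equally likely choices, so probability 1/4; weight (1/6)·(1/4) = 1/24 each.
If it is in box 5 (prior 1/6): the host has 5 equally likely choices, so probability 1/5; weight (1/6)·(1/5) = 1/30.
If it is in box 6 (prior 1/6): the host opened box 6, so this case is ruled out; weight (1/6)·0 = 0.
The weights sum to 1/5.
So P(the gold coin in box 4 | the host opened box 6) = (1/24) / (1/5) = 5/24.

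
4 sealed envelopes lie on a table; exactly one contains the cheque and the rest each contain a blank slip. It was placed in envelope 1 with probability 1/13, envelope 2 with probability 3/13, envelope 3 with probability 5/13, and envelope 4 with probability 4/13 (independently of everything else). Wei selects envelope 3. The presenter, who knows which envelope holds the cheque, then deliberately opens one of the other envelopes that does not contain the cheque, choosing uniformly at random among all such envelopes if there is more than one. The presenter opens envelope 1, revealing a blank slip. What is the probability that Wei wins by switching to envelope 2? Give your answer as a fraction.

9/31

Consider each possible location of the cheque in turn.
If it is in envelope 1 (prior 1/13): the presenter opened envelope 1, so this case is ruled out; weight (1/13)·0 = 0.
If it is in envelope 2 (prior 3/13): the presenter has 2 equally likely choices, so probability 1/2; weight (3/13)·(1/2) = 3/26.
If it is in envelope 3 (prior 5/13): the presenter has 3 equally likely choices, so probability 1/3; weight (5/13)·(1/3) = 5/39.
If it is in envelope 4 (prior 4/13): the presenter has 2 equally likely choices, so probability 1/2; weight (4/13)·(1/2) = 2/13.
The weights sum to 31/78.
So P(the cheque in envelope 2 | the presenter opened envelope 1) = (3/26) / (31/78) = 9/31.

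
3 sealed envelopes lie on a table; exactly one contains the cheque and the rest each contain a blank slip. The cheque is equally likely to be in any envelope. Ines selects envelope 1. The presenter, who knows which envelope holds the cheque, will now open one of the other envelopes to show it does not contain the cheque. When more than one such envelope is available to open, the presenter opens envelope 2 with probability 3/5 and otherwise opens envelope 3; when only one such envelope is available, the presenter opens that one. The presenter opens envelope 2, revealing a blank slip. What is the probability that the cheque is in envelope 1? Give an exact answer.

Condition on the true location of the cheque.
If it is in envelope 1 (prior 1/3): envelope 2 is available, opened with probability 3/5; weight (1/3)·(3/5) = 1/5.
If it is in envelope 2 (prior 1/3): the presenter opened envelope 2, so this case is ruled out; weight (1/3)·0 = 0.
If it is in envelope 3 (prior 1/3): only envelope 2 is available, probability 1; weight (1/3)·1 = 1/3.
The weights sum to 8/15.
So P(the cheque in envelope 1 | the presenter opened envelope 2) = (1/5) / (8/15) = 3/8.

3/8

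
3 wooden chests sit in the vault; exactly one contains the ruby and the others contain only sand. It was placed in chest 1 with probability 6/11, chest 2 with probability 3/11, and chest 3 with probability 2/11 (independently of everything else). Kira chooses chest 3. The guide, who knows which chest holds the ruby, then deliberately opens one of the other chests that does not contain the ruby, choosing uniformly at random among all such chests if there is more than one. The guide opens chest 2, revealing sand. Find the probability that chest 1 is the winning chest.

6/7

Condition on the true location of the ruby.
If it is in chest 1 (prior 6/11): the guide has no choice, probability 1; weight (6/11)·1 = 6/11.
If it is in chest 2 (prior 3/11): the guide opened chest 2, so this case is ruled out; weight (3/11)·0 = 0.
If it is in chest 3 (prior 2/11): the guide has 2 equally likely choices, so probability 1/2; weight (2/11)·(1/2) = 1/11.
The weights sum to 7/11.
So P(the ruby in chest 1 | the guide opened chest 2) = (6/11) / (7/11) = 6/7.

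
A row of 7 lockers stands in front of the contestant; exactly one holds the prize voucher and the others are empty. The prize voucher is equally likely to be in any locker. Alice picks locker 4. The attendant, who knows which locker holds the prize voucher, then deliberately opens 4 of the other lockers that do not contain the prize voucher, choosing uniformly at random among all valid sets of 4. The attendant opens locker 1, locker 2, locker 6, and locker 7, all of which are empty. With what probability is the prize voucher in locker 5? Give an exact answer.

Apply Bayes' rule, conditioning on where the prize voucher actually is.
If it is in any of lockers 1, 2, 6, and 7 (prior 1/7 each): that locker was opened and seen not to hold the prize — ruled out; weight (1/7)·0 = 0 each.
If it is in either of lockers 3 and 5 (prior 1/7 each): the attendant has 5 equally likely choices, so probability 1/5; weight (1/7)·(1/5) = 1/35 each.
If it is in locker 4 (prior 1/7): the attendant has 15 equally likely choices, so probability 1/15; weight (1/7)·(1/15) = 1/105.
The weights sum to 1/15.
So P(the prize voucher in locker 5 | the attendant opened locker 1, locker 2, locker 6, and locker 7) = (1/35) / (1/15) = 3/7.

3/7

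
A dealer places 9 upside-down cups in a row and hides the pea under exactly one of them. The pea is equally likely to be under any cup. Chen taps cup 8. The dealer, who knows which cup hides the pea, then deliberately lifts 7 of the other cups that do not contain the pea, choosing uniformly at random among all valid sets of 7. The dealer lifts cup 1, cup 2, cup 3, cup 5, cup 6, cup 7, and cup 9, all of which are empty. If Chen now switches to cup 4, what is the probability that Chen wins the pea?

8/9

Consider each possible location of the pea in turn.
If it is under any of cups 1, 2, 3, 5, 6, 7, and 9 (prior 1/9 each): that cup was opened and seen not to hold the prize — ruled out; weight (1/9)·0 = 0 each.
If it is under cup 4 (prior 1/9): the dealer has no choice, probability 1; weight (1/9)·1 = 1/9.
If it is under cup 8 (prior 1/9): the dealer has 8 equally likely choices, so probability 1/8; weight (1/9)·(1/8) = 1/72.
The weights sum to 1/8.
So P(the pea under cup 4 | the dealer opened cup 1, cup 2, cup 3, cup 5, cup 6, cup 7, and cup 9) = (1/9) / (1/8) = 8/9.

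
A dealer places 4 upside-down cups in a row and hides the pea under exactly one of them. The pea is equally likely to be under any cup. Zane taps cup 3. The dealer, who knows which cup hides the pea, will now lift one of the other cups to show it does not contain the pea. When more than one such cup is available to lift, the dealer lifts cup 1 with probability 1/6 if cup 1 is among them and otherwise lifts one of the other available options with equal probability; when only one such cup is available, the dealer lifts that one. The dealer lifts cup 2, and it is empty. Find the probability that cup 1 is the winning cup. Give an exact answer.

Apply Bayes' rule, conditioning on where the pea actually is.
If it is under cup 1 (prior 1/4): cup 1 holds the prize so is unavailable; the dealer chooses uniformly among the 2 others, probability 1/2; weight (1/4)·(1/2) = 1/8.
If it is under cup 2 (prior 1/4): the dealer opened cup 2, so this case is ruled out; weight (1/4)·0 = 0.
If it is under cup 3 (prior 1/4): cup 1 is available but not opened; cup 2 gets probability (1 − 1/6)/2 = 5/12; weight (1/4)·(5/12) = 5/48.
If it is under cup 4 (prior 1/4): cup 1 is available but not opened, probability 5/6; weight (1/4)·(5/6) = 5/24.
The weights sum to 7/16.
So P(the pea under cup 1 | the dealer opened cup 2) = (1/8) / (7/16) = 2/7.

2/7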